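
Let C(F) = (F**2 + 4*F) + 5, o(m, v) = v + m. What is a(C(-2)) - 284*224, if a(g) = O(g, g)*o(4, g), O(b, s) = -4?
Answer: -63636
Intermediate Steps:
o(m, v) = m + v
C(F) = 5 + F**2 + 4*F
a(g) = -16 - 4*g (a(g) = -4*(4 + g) = -16 - 4*g)
a(C(-2)) - 284*224 = (-16 - 4*(5 + (-2)**2 + 4*(-2))) - 284*224 = (-16 - 4*(5 + 4 - 8)) - 63616 = (-16 - 4*1) - 63616 = (-16 - 4) - 63616 = -20 - 63616 = -63636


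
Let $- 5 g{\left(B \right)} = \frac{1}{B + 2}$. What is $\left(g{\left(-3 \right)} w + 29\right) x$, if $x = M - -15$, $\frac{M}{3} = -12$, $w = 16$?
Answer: $- \frac{3381}{5} \approx -676.2$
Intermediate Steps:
$M = -36$ ($M = 3 \left(-12\right) = -36$)
$g{\left(B \right)} = - \frac{1}{5 \left(2 + B\right)}$ ($g{\left(B \right)} = - \frac{1}{5 \left(B + 2\right)} = - \frac{1}{5 \left(2 + B\right)}$)
$x = -21$ ($x = -36 - -15 = -36 + 15 = -21$)
$\left(g{\left(-3 \right)} w + 29\right) x = \left(- \frac{1}{10 + 5 \left(-3\right)} 16 + 29\right) \left(-21\right) = \left(- \frac{1}{10 - 15} \cdot 16 + 29\right) \left(-21\right) = \left(- \frac{1}{-5} \cdot 16 + 29\right) \left(-21\right) = \left(\left(-1\right) \left(- \frac{1}{5}\right) 16 + 29\right) \left(-21\right) = \left(\frac{1}{5} \cdot 16 + 29\right) \left(-21\right) = \left(\frac{16}{5} + 29\right) \left(-21\right) = \frac{161}{5} \left(-21\right) = - \frac{3381}{5}$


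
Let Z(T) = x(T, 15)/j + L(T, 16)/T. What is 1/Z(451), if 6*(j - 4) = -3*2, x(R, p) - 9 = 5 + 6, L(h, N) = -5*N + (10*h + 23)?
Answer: 1353/22379 ≈ 0.060458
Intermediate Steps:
L(h, N) = 23 - 5*N + 10*h (L(h, N) = -5*N + (23 + 10*h) = 23 - 5*N + 10*h)
x(R, p) = 20 (x(R, p) = 9 + (5 + 6) = 9 + 11 = 20)
j = 3 (j = 4 + (-3*2)/6 = 4 + (⅙)*(-6) = 4 - 1 = 3)
Z(T) = 20/3 + (-57 + 10*T)/T (Z(T) = 20/3 + (23 - 5*16 + 10*T)/T = 20*(⅓) + (23 - 80 + 10*T)/T = 20/3 + (-57 + 10*T)/T)
1/Z(451) = 1/(50/3 - 57/451) = 1/(22379/1353) = 1353/22379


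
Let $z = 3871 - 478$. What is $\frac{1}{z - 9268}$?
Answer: $- \frac{1}{5875} \approx -0.00017021$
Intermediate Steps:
$z = 3393$
$\frac{1}{z - 9268} = \frac{1}{3393 - 9268} = \frac{1}{-5875} = - \frac{1}{5875}$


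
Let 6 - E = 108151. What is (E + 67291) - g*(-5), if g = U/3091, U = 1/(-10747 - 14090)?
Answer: -3136409256623/76771167 ≈ -40854.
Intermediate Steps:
E = -108145 (E = 6 - 1*108151 = 6 - 108151 = -108145)
U = -1/24837 (U = 1/(-24837) = -1/24837 ≈ -4.0263e-5)
g = -1/76771167 (g = -1/24837/3091 = -1/24837*1/3091 = -1/76771167 ≈ -1.3026e-8)
(E + 67291) - g*(-5) = (-108145 + 67291) - (-1)*(-5)/76771167 = -40854 - 1*5/76771167 = -40854 - 5/76771167 = -3136409256623/76771167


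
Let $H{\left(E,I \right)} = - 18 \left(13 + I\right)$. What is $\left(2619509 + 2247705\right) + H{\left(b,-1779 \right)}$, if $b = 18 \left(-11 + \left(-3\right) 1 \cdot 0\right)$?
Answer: $4899002$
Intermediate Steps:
$b = -198$ ($b = 18 \left(-11 - 0\right) = 18 \left(-11 + 0\right) = 18 \left(-11\right) = -198$)
$H{\left(E,I \right)} = -234 - 18 I$
$\left(2619509 + 2247705\right) + H{\left(b,-1779 \right)} = \left(2619509 + 2247705\right) - -31788 = 4867214 + \left(-234 + 32022\right) = 4867214 + 31788 = 4899002$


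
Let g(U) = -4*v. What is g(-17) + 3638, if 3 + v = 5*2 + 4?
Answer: 3594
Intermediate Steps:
v = 11 (v = -3 + (5*2 + 4) = -3 + (10 + 4) = -3 + 14 = 11)
g(U) = -44 (g(U) = -4*11 = -44)
g(-17) + 3638 = -44 + 3638 = 3594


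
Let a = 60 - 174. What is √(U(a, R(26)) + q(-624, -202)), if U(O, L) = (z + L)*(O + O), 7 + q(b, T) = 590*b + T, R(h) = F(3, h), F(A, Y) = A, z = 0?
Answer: 17*I*√1277 ≈ 607.5*I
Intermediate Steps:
R(h) = 3
a = -114
q(b, T) = -7 + T + 590*b (q(b, T) = -7 + (590*b + T) = -7 + (T + 590*b) = -7 + T + 590*b)
U(O, L) = 2*L*O (U(O, L) = (0 + L)*(O + O) = L*(2*O) = 2*L*O)
√(U(a, R(26)) + q(-624, -202)) = √(2*3*(-114) + (-7 - 202 + 590*(-624))) = √(-684 + (-7 - 202 - 368160)) = √(-684 - 368369) = √(-369053) = 17*I*√1277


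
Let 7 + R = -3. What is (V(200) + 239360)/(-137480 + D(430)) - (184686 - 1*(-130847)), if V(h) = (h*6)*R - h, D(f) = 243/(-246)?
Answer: -3557161286173/11273441 ≈ -3.1553e+5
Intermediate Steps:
R = -10 (R = -7 - 3 = -10)
D(f) = -81/82 (D(f) = 243*(-1/246) = -81/82)
V(h) = -61*h (V(h) = (h*6)*(-10) - h = (6*h)*(-10) - h = -60*h - h = -61*h)
(V(200) + 239360)/(-137480 + D(430)) - (184686 - 1*(-130847)) = (-61*200 + 239360)/(-137480 - 81/82) - (184686 - 1*(-130847)) = (-12200 + 239360)/(-11273441/82) - (184686 + 130847) = 227160*(-82/11273441) - 1*315533 = -18627120/11273441 - 315533 = -3557161286173/11273441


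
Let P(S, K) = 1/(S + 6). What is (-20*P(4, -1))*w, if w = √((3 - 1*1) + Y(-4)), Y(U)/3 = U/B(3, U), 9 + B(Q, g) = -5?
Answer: -4*√35/7 ≈ -3.3806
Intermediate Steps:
B(Q, g) = -14 (B(Q, g) = -9 - 5 = -14)
P(S, K) = 1/(6 + S)
Y(U) = -3*U/14 (Y(U) = 3*(U/(-14)) = 3*(U*(-1/14)) = 3*(-U/14) = -3*U/14)
w = 2*√35/7 (w = √((3 - 1*1) - 3/14*(-4)) = √((3 - 1) + 6/7) = √(2 + 6/7) = √(20/7) = 2*√35/7 ≈ 1.6903)
(-20*P(4, -1))*w = (-20/(6 + 4))*(2*√35/7) = (-20/10)*(2*√35/7) = (-20*⅒)*(2*√35/7) = -4*√35/7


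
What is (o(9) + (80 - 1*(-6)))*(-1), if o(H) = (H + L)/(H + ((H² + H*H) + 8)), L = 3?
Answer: -15406/179 ≈ -86.067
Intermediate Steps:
o(H) = (3 + H)/(8 + H + 2*H²) (o(H) = (H + 3)/(H + ((H² + H*H) + 8)) = (3 + H)/(H + ((H² + H²) + 8)) = (3 + H)/(H + (2*H² + 8)) = (3 + H)/(H + (8 + 2*H²)) = (3 + H)/(8 + H + 2*H²))
(o(9) + (80 - 1*(-6)))*(-1) = ((3 + 9)/(8 + 9 + 2*9²) + (80 - 1*(-6)))*(-1) = (12/(8 + 9 + 2*81) + (80 + 6))*(-1) = (12/(8 + 9 + 162) + 86)*(-1) = (12/179 + 86)*(-1) = (15406/179)*(-1) = -15406/179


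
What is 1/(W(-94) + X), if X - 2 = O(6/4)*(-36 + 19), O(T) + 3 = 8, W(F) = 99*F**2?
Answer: 1/874681 ≈ 1.1433e-6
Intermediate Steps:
O(T) = 5 (O(T) = -3 + 8 = 5)
X = -83 (X = 2 + 5*(-36 + 19) = 2 + 5*(-17) = 2 - 85 = -83)
1/(W(-94) + X) = 1/(99*(-94)**2 - 83) = 1/(99*8836 - 83) = 1/(874764 - 83) = 1/874681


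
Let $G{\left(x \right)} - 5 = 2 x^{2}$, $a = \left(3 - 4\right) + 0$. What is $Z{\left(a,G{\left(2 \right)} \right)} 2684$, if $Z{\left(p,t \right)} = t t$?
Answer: $453596$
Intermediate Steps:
$a = -1$ ($a = -1 + 0 = -1$)
$G{\left(x \right)} = 5 + 2 x^{2}$
$Z{\left(p,t \right)} = t^{2}$
$Z{\left(a,G{\left(2 \right)} \right)} 2684 = \left(5 + 2 \cdot 2^{2}\right)^{2} \cdot 2684 = \left(5 + 2 \cdot 4\right)^{2} \cdot 2684 = \left(5 + 8\right)^{2} \cdot 2684 = 13^{2} \cdot 2684 = 169 \cdot 2684 = 453596$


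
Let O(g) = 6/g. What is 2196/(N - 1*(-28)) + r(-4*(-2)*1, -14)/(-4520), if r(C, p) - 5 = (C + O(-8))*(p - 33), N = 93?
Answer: 39866183/2187680 ≈ 18.223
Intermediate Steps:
r(C, p) = 5 + (-33 + p)*(-¾ + C) (r(C, p) = 5 + (C + 6/(-8))*(p - 33) = 5 + (C + 6*(-⅛))*(-33 + p) = 5 + (C - ¾)*(-33 + p) = 5 + (-¾ + C)*(-33 + p) = 5 + (-33 + p)*(-¾ + C))
2196/(N - 1*(-28)) + r(-4*(-2)*1, -14)/(-4520) = 2196/(93 - 1*(-28)) + (119/4 - 33*(-4*(-2)) - ¾*(-14) + (-4*(-2)*1)*(-14))/(-4520) = 2196/(93 + 28) + (119/4 - 264 + 21/2 + (8*1)*(-14))*(-1/4520) = 2196/121 + (119/4 - 33*8 + 21/2 + 8*(-14))*(-1/4520) = 2196*(1/121) + (119/4 - 264 + 21/2 - 112)*(-1/4520) = 2196/121 - 1343/4*(-1/4520) = 2196/121 + 1343/18080 = 39866183/2187680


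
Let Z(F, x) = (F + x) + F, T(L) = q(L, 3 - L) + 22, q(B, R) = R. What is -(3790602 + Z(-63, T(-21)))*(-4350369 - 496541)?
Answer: 18372318987020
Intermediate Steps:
T(L) = 25 - L (T(L) = (3 - L) + 22 = 25 - L)
Z(F, x) = x + 2*F
-(3790602 + Z(-63, T(-21)))*(-4350369 - 496541) = -(3790602 + ((25 - 1*(-21)) + 2*(-63)))*(-4350369 - 496541) = -(3790602 + ((25 + 21) - 126))*(-4846910) = -(3790602 + (46 - 126))*(-4846910) = -(3790602 - 80)*(-4846910) = -3790522*(-4846910) = -1*(-18372318987020) = 18372318987020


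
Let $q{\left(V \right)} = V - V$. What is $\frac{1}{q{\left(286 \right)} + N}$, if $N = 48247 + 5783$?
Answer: $\frac{1}{54030} \approx 1.8508 \cdot 10^{-5}$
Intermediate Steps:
$q{\left(V \right)} = 0$
$N = 54030$
$\frac{1}{q{\left(286 \right)} + N} = \frac{1}{0 + 54030} = \frac{1}{54030}$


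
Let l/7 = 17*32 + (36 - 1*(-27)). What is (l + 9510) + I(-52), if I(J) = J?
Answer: 13707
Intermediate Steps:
l = 4249 (l = 7*(17*32 + (36 - 1*(-27))) = 7*(544 + (36 + 27)) = 7*(544 + 63) = 7*607 = 4249)
(l + 9510) + I(-52) = (4249 + 9510) - 52 = 13759 - 52 = 13707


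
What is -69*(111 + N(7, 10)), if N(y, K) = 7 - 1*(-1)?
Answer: -8211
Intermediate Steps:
N(y, K) = 8 (N(y, K) = 7 + 1 = 8)
-69*(111 + N(7, 10)) = -69*(111 + 8) = -69*119 = -8211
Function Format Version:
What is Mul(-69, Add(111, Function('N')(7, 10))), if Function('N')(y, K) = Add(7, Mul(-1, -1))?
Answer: -8211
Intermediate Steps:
Function('N')(y, K) = 8 (Function('N')(y, K) = Add(7, 1) = 8)
Mul(-69, Add(111, Function('N')(7, 10))) = Mul(-69, Add(111, 8)) = Mul(-69, 119) = -8211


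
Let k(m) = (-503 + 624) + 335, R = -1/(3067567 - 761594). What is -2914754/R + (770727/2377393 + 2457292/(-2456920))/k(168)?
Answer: 4475617584474828347129322551/665881342689840 ≈ 6.7213e+12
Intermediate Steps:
R = -1/2305973 ≈ -4.3366e-7
k(m) = 456 (k(m) = 121 + 335 = 456)
-2914754/R + (770727/2377393 + 2457292/(-2456920))/k(168) = -2914754/(-1/2305973) + (770727/2377393 + 2457292/(-2456920))/456 = -2914754*(-2305973) + (770727*(1/2377393) + 2457292*(-1/2456920))*(1/456) = 6721344025642 + (770727/2377393 - 614323/614230)*(1/456) = 6721344025642 - 987083554729/1460266102390*1/456 = 6721344025642 - 987083554729/665881342689840 = 4475617584474828347129322551/665881342689840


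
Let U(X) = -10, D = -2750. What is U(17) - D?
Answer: 2740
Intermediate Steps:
U(17) - D = -10 - 1*(-2750) = -10 + 2750 = 2740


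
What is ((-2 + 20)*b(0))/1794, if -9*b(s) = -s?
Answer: 0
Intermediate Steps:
b(s) = s/9 (b(s) = -(-1)*s/9 = s/9)
((-2 + 20)*b(0))/1794 = ((-2 + 20)*((⅑)*0))/1794 = (18*0)*(1/1794) = 0*(1/1794) = 0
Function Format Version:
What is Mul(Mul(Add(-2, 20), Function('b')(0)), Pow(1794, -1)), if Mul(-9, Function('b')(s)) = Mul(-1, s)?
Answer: 0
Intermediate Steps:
Function('b')(s) = Mul(Rational(1, 9), s) (Function('b')(s) = Mul(Rational(-1, 9), Mul(-1, s)) = Mul(Rational(1, 9), s))
Mul(Mul(Add(-2, 20), Function('b')(0)), Pow(1794, -1)) = Mul(Mul(Add(-2, 20), Mul(Rational(1, 9), 0)), Pow(1794, -1)) = Mul(Mul(18, 0), Rational(1, 1794)) = Mul(0, Rational(1, 1794)) = 0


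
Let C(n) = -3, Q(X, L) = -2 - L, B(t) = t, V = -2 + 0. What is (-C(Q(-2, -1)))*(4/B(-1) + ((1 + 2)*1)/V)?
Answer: -33/2 ≈ -16.500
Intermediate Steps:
V = -2
(-C(Q(-2, -1)))*(4/B(-1) + ((1 + 2)*1)/V) = (-1*(-3))*(4/(-1) + ((1 + 2)*1)/(-2)) = 3*(4*(-1) + (3*1)*(-½)) = 3*(-4 + 3*(-½)) = 3*(-4 - 3/2) = 3*(-11/2) = -33/2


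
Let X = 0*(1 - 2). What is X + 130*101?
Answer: 13130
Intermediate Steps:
X = 0 (X = 0*(-1) = 0)
X + 130*101 = 0 + 130*101 = 0 + 13130 = 13130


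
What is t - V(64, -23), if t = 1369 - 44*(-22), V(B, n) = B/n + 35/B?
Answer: 3443355/1472 ≈ 2339.2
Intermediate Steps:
V(B, n) = 35/B + B/n
t = 2337 (t = 1369 - 1*(-968) = 1369 + 968 = 2337)
t - V(64, -23) = 2337 - (35/64 + 64/(-23)) = 2337 - (35*(1/64) + 64*(-1/23)) = 2337 - (35/64 - 64/23) = 2337 - 1*(-3291/1472) = 2337 + 3291/1472 = 3443355/1472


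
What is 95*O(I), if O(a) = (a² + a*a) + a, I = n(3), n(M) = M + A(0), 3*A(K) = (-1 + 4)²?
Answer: 7410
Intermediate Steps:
A(K) = 3 (A(K) = (-1 + 4)²/3 = (⅓)*3² = (⅓)*9 = 3)
n(M) = 3 + M (n(M) = M + 3 = 3 + M)
I = 6 (I = 3 + 3 = 6)
O(a) = a + 2*a² (O(a) = (a² + a²) + a = 2*a² + a = a + 2*a²)
95*O(I) = 95*(6*(1 + 2*6)) = 95*(6*(1 + 12)) = 95*(6*13) = 95*78 = 7410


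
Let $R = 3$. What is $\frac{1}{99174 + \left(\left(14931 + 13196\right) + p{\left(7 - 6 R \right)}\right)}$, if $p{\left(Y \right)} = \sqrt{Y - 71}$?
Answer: $\frac{127301}{16205544683} - \frac{i \sqrt{82}}{16205544683} \approx 7.8554 \cdot 10^{-6} - 5.5878 \cdot 10^{-10} i$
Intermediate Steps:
$p{\left(Y \right)} = \sqrt{-71 + Y}$
$\frac{1}{99174 + \left(\left(14931 + 13196\right) + p{\left(7 - 6 R \right)}\right)} = \frac{1}{99174 + \left(\left(14931 + 13196\right) + \sqrt{-71 + \left(7 - 18\right)}\right)} = \frac{1}{99174 + \left(28127 + \sqrt{-71 + \left(7 - 18\right)}\right)} = \frac{1}{99174 + \left(28127 + \sqrt{-71 - 11}\right)} = \frac{1}{99174 + \left(28127 + \sqrt{-82}\right)} = \frac{1}{99174 + \left(28127 + i \sqrt{82}\right)} = \frac{1}{127301 + i \sqrt{82}}$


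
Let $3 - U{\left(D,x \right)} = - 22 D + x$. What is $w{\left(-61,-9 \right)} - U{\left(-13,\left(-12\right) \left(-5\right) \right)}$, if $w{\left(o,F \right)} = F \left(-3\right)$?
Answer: $370$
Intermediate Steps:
$U{\left(D,x \right)} = 3 - x + 22 D$ ($U{\left(D,x \right)} = 3 - \left(- 22 D + x\right) = 3 - \left(x - 22 D\right) = 3 + \left(- x + 22 D\right) = 3 - x + 22 D$)
$w{\left(o,F \right)} = - 3 F$
$w{\left(-61,-9 \right)} - U{\left(-13,\left(-12\right) \left(-5\right) \right)} = \left(-3\right) \left(-9\right) - \left(3 - \left(-12\right) \left(-5\right) + 22 \left(-13\right)\right) = 27 - \left(3 - 60 - 286\right) = 27 - -343 = 27 + 343 = 370$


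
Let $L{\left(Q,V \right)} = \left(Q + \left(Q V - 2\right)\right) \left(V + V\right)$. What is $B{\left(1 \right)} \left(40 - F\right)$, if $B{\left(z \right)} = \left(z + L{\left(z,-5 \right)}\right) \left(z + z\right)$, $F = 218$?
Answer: $-21716$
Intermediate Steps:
$L{\left(Q,V \right)} = 2 V \left(-2 + Q + Q V\right)$ ($L{\left(Q,V \right)} = \left(Q + \left(-2 + Q V\right)\right) 2 V = \left(-2 + Q + Q V\right) 2 V = 2 V \left(-2 + Q + Q V\right)$)
$B{\left(z \right)} = 2 z \left(20 + 41 z\right)$ ($B{\left(z \right)} = \left(z + 2 \left(-5\right) \left(-2 + z + z \left(-5\right)\right)\right) \left(z + z\right) = \left(z + 2 \left(-5\right) \left(-2 + z - 5 z\right)\right) 2 z = \left(z + 2 \left(-5\right) \left(-2 - 4 z\right)\right) 2 z = \left(z + \left(20 + 40 z\right)\right) 2 z = \left(20 + 41 z\right) 2 z = 2 z \left(20 + 41 z\right)$)
$B{\left(1 \right)} \left(40 - F\right) = 2 \cdot 1 \left(20 + 41 \cdot 1\right) \left(40 - 218\right) = 2 \cdot 1 \left(20 + 41\right) \left(40 - 218\right) = 2 \cdot 1 \cdot 61 \left(-178\right) = 122 \left(-178\right) = -21716$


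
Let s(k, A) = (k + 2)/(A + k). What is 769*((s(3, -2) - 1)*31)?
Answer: 95356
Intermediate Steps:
s(k, A) = (2 + k)/(A + k)
769*((s(3, -2) - 1)*31) = 769*(((2 + 3)/(-2 + 3) - 1)*31) = 769*((5/1 - 1)*31) = 769*((1*5 - 1)*31) = 769*((5 - 1)*31) = 769*(4*31) = 769*124 = 95356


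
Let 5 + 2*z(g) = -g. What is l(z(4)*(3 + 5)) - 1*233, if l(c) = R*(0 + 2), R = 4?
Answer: -225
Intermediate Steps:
z(g) = -5/2 - g/2 (z(g) = -5/2 + (-g)/2 = -5/2 - g/2)
l(c) = 8 (l(c) = 4*(0 + 2) = 4*2 = 8)
l(z(4)*(3 + 5)) - 1*233 = 8 - 1*233 = 8 - 233 = -225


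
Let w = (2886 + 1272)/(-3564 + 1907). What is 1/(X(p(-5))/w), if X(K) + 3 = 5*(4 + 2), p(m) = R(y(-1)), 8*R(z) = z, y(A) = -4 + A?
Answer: -154/1657 ≈ -0.092939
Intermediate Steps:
R(z) = z/8
p(m) = -5/8 (p(m) = (-4 - 1)/8 = (⅛)*(-5) = -5/8)
X(K) = 27 (X(K) = -3 + 5*(4 + 2) = -3 + 5*6 = -3 + 30 = 27)
w = -4158/1657 (w = 4158/(-1657) = 4158*(-1/1657) = -4158/1657 ≈ -2.5094)
1/(X(p(-5))/w) = 1/(27/(-4158/1657)) = 1/(27*(-1657/4158)) = 1/(-1657/154) = -154/1657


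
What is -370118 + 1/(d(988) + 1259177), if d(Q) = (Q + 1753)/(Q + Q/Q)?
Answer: -460918602576703/1245328794 ≈ -3.7012e+5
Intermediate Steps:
d(Q) = (1753 + Q)/(1 + Q) (d(Q) = (1753 + Q)/(Q + 1) = (1753 + Q)/(1 + Q))
-370118 + 1/(d(988) + 1259177) = -370118 + 1/((1753 + 988)/(1 + 988) + 1259177) = -370118 + 1/(2741/989 + 1259177) = -370118 + 1/(1245328794/989) = -370118 + 989/1245328794 = -460918602576703/1245328794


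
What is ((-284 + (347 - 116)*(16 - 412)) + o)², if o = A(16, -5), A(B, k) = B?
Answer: 8416961536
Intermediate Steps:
o = 16
((-284 + (347 - 116)*(16 - 412)) + o)² = ((-284 + (347 - 116)*(16 - 412)) + 16)² = ((-284 + 231*(-396)) + 16)² = ((-284 - 91476) + 16)² = (-91760 + 16)² = (-91744)² = 8416961536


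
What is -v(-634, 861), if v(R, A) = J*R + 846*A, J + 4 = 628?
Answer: -332790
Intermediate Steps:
J = 624 (J = -4 + 628 = 624)
v(R, A) = 624*R + 846*A
-v(-634, 861) = -(624*(-634) + 846*861) = -(-395616 + 728406) = -1*332790 = -332790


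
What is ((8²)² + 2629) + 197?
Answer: 6922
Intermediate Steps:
((8²)² + 2629) + 197 = (64² + 2629) + 197 = (4096 + 2629) + 197 = 6725 + 197 = 6922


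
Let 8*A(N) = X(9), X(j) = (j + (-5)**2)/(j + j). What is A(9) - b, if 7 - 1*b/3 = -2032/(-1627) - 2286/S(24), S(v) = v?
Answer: -35467351/117144 ≈ -302.77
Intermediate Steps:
X(j) = (25 + j)/(2*j) (X(j) = (j + 25)/((2*j)) = (25 + j)*(1/(2*j)) = (25 + j)/(2*j))
A(N) = 17/72 (A(N) = ((1/2)*(25 + 9)/9)/8 = ((1/2)*(1/9)*34)/8 = (1/8)*(17/9) = 17/72)
b = 1971945/6508 (b = 21 - 3*(-2032/(-1627) - 2286/24) = 21 - 3*(-2032*(-1/1627) - 2286*1/24) = 21 - 3*(2032/1627 - 381/4) = 21 - 3*(-611759/6508) = 21 + 1835277/6508 = 1971945/6508 ≈ 303.00)
A(9) - b = 17/72 - 1*1971945/6508 = 17/72 - 1971945/6508 = -35467351/117144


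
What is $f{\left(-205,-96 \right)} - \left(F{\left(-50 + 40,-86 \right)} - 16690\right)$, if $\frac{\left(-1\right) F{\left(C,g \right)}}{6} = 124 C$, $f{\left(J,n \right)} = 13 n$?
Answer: $8002$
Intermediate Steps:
$F{\left(C,g \right)} = - 744 C$ ($F{\left(C,g \right)} = - 6 \cdot 124 C = - 744 C$)
$f{\left(-205,-96 \right)} - \left(F{\left(-50 + 40,-86 \right)} - 16690\right) = 13 \left(-96\right) - \left(- 744 \left(-50 + 40\right) - 16690\right) = -1248 - \left(\left(-744\right) \left(-10\right) - 16690\right) = -1248 - \left(7440 - 16690\right) = -1248 - -9250 = -1248 + 9250 = 8002$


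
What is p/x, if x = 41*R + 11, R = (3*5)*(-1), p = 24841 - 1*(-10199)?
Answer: -8760/151 ≈ -58.013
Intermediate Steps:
p = 35040 (p = 24841 + 10199 = 35040)
R = -15 (R = 15*(-1) = -15)
x = -604 (x = 41*(-15) + 11 = -615 + 11 = -604)
p/x = 35040/(-604) = 35040*(-1/604) = -8760/151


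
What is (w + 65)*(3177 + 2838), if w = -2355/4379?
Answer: 1697914200/4379 ≈ 3.8774e+5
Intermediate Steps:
w = -2355/4379 (w = -2355*1/4379 = -2355/4379 ≈ -0.53779)
(w + 65)*(3177 + 2838) = (-2355/4379 + 65)*(3177 + 2838) = (282280/4379)*6015 = 1697914200/4379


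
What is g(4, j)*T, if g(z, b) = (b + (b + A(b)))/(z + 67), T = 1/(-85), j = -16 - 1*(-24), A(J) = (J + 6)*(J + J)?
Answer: -48/1207 ≈ -0.039768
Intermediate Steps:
A(J) = 2*J*(6 + J) (A(J) = (6 + J)*(2*J) = 2*J*(6 + J))
j = 8 (j = -16 + 24 = 8)
T = -1/85 ≈ -0.011765
g(z, b) = (2*b + 2*b*(6 + b))/(67 + z) (g(z, b) = (b + (b + 2*b*(6 + b)))/(z + 67) = (2*b + 2*b*(6 + b))/(67 + z))
g(4, j)*T = (2*8*(7 + 8)/(67 + 4))*(-1/85) = (2*8*15/71)*(-1/85) = (2*8*(1/71)*15)*(-1/85) = (240/71)*(-1/85) = -48/1207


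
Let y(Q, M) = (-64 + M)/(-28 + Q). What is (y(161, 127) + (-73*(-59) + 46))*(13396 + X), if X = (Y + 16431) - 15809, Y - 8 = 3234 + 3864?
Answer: 1747292784/19 ≈ 9.1963e+7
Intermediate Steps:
Y = 7106 (Y = 8 + (3234 + 3864) = 8 + 7098 = 7106)
y(Q, M) = (-64 + M)/(-28 + Q)
X = 7728 (X = (7106 + 16431) - 15809 = 23537 - 15809 = 7728)
(y(161, 127) + (-73*(-59) + 46))*(13396 + X) = ((-64 + 127)/(-28 + 161) + (-73*(-59) + 46))*(13396 + 7728) = (63/133 + (4307 + 46))*21124 = ((1/133)*63 + 4353)*21124 = (9/19 + 4353)*21124 = (82716/19)*21124 = 1747292784/19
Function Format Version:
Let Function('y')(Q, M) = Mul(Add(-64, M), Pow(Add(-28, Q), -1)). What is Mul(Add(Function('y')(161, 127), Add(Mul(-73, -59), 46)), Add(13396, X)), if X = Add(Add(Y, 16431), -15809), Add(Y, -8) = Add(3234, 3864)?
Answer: Rational(1747292784, 19) ≈ 9.1963e+7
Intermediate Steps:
Y = 7106 (Y = Add(8, Add(3234, 3864)) = Add(8, 7098) = 7106)
Function('y')(Q, M) = Mul(Pow(Add(-28, Q), -1), Add(-64, M))
X = 7728 (X = Add(Add(7106, 16431), -15809) = Add(23537, -15809) = 7728)
Mul(Add(Function('y')(161, 127), Add(Mul(-73, -59), 46)), Add(13396, X)) = Mul(Add(Mul(Pow(Add(-28, 161), -1), Add(-64, 127)), Add(Mul(-73, -59), 46)), Add(13396, 7728)) = Mul(Add(Mul(Pow(133, -1), 63), Add(4307, 46)), 21124) = Mul(Add(Mul(Rational(1, 133), 63), 4353), 21124) = Mul(Add(Rational(9, 19), 4353), 21124) = Mul(Rational(82716, 19), 21124) = Rational(1747292784, 19)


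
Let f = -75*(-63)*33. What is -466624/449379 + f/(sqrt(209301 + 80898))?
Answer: -466624/449379 + 7425*sqrt(290199)/13819 ≈ 288.41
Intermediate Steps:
f = 155925 (f = 4725*33 = 155925)
-466624/449379 + f/(sqrt(209301 + 80898)) = -466624/449379 + 155925/(sqrt(209301 + 80898)) = -466624*1/449379 + 155925/(sqrt(290199)) = -466624/449379 + 155925*(sqrt(290199)/290199) = -466624/449379 + 7425*sqrt(290199)/13819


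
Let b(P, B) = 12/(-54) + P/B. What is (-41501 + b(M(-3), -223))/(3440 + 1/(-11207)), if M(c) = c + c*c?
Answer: -933464729449/77374022553 ≈ -12.064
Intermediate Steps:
M(c) = c + c²
b(P, B) = -2/9 + P/B (b(P, B) = 12*(-1/54) + P/B = -2/9 + P/B)
(-41501 + b(M(-3), -223))/(3440 + 1/(-11207)) = (-41501 + (-2/9 - 3*(1 - 3)/(-223)))/(3440 + 1/(-11207)) = (-41501 + (-2/9 - 3*(-2)*(-1/223)))/(3440 - 1/11207) = (-41501 + (-2/9 + 6*(-1/223)))/(38552079/11207) = (-41501 + (-2/9 - 6/223))*(11207/38552079) = (-41501 - 500/2007)*(11207/38552079) = -83293007/2007*11207/38552079 = -933464729449/77374022553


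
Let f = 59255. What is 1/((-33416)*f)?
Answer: -1/1980065080 ≈ -5.0503e-10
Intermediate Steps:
1/((-33416)*f) = 1/(-33416*59255) = -1/33416*1/59255 = -1/1980065080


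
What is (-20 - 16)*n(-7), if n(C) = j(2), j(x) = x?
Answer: -72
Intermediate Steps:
n(C) = 2
(-20 - 16)*n(-7) = (-20 - 16)*2 = -36*2 = -72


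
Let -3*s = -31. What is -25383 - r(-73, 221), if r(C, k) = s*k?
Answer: -83000/3 ≈ -27667.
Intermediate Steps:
s = 31/3 (s = -1/3*(-31) = 31/3 ≈ 10.333)
r(C, k) = 31*k/3
-25383 - r(-73, 221) = -25383 - 31*221/3 = -25383 - 1*6851/3 = -25383 - 6851/3 = -83000/3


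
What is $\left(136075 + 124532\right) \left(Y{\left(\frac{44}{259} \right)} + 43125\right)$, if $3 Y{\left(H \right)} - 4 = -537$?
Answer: $11192375698$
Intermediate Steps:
$Y{\left(H \right)} = - \frac{533}{3}$ ($Y{\left(H \right)} = \frac{4}{3} + \frac{1}{3} \left(-537\right) = \frac{4}{3} - 179 = - \frac{533}{3}$)
$\left(136075 + 124532\right) \left(Y{\left(\frac{44}{259} \right)} + 43125\right) = \left(136075 + 124532\right) \left(- \frac{533}{3} + 43125\right) = 260607 \cdot \frac{128842}{3} = 11192375698$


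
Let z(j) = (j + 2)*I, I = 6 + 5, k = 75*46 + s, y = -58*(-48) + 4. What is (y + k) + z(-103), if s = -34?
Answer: 5093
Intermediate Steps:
y = 2788 (y = 2784 + 4 = 2788)
k = 3416 (k = 75*46 - 34 = 3450 - 34 = 3416)
I = 11
z(j) = 22 + 11*j (z(j) = (j + 2)*11 = (2 + j)*11 = 22 + 11*j)
(y + k) + z(-103) = (2788 + 3416) + (22 + 11*(-103)) = 6204 + (22 - 1133) = 6204 - 1111 = 5093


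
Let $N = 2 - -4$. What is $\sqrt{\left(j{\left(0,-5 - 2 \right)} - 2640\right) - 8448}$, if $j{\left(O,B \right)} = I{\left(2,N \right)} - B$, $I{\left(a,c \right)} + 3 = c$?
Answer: $i \sqrt{11078} \approx 105.25 i$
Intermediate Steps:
$N = 6$ ($N = 2 + 4 = 6$)
$I{\left(a,c \right)} = -3 + c$
$j{\left(O,B \right)} = 3 - B$ ($j{\left(O,B \right)} = \left(-3 + 6\right) - B = 3 - B$)
$\sqrt{\left(j{\left(0,-5 - 2 \right)} - 2640\right) - 8448} = \sqrt{\left(\left(3 - \left(-5 - 2\right)\right) - 2640\right) - 8448} = \sqrt{\left(\left(3 - -7\right) - 2640\right) - 8448} = \sqrt{\left(\left(3 + 7\right) - 2640\right) - 8448} = \sqrt{\left(10 - 2640\right) - 8448} = \sqrt{-2630 - 8448} = \sqrt{-11078} = i \sqrt{11078}$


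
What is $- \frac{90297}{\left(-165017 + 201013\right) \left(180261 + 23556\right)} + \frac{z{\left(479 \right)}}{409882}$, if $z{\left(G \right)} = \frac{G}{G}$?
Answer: $- \frac{4945753037}{501189823617604} \approx -9.868 \cdot 10^{-6}$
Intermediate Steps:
$z{\left(G \right)} = 1$
$- \frac{90297}{\left(-165017 + 201013\right) \left(180261 + 23556\right)} + \frac{z{\left(479 \right)}}{409882} = - \frac{90297}{\left(-165017 + 201013\right) \left(180261 + 23556\right)} + 1 \cdot \frac{1}{409882} = - \frac{90297}{35996 \cdot 203817} + 1 \cdot \frac{1}{409882} = - \frac{90297}{7336596732} + \frac{1}{409882} = \left(-90297\right) \frac{1}{7336596732} + \frac{1}{409882} = - \frac{30099}{2445532244} + \frac{1}{409882} = - \frac{4945753037}{501189823617604}$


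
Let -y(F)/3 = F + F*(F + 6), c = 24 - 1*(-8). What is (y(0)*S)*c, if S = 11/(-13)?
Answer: 0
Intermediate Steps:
c = 32 (c = 24 + 8 = 32)
y(F) = -3*F - 3*F*(6 + F) (y(F) = -3*(F + F*(F + 6)) = -3*(F + F*(6 + F)) = -3*F - 3*F*(6 + F))
S = -11/13 (S = 11*(-1/13) = -11/13 ≈ -0.84615)
(y(0)*S)*c = (-3*0*(7 + 0)*(-11/13))*32 = (-3*0*7*(-11/13))*32 = (0*(-11/13))*32 = 0*32 = 0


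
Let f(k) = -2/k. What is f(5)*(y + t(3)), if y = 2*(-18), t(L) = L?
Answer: 66/5 ≈ 13.200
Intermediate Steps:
y = -36
f(5)*(y + t(3)) = (-2/5)*(-36 + 3) = -2*⅕*(-33) = -⅖*(-33) = 66/5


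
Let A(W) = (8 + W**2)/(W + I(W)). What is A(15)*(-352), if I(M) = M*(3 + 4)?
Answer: -10252/15 ≈ -683.47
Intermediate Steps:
I(M) = 7*M (I(M) = M*7 = 7*M)
A(W) = (8 + W**2)/(8*W) (A(W) = (8 + W**2)/(W + 7*W) = (8 + W**2)/((8*W)) = (8 + W**2)*(1/(8*W)) = (8 + W**2)/(8*W))
A(15)*(-352) = (1/15 + (1/8)*15)*(-352) = (1/15 + 15/8)*(-352) = (233/120)*(-352) = -10252/15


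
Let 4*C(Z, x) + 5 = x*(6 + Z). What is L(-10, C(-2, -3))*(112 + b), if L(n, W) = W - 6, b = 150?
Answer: -5371/2 ≈ -2685.5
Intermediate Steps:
C(Z, x) = -5/4 + x*(6 + Z)/4 (C(Z, x) = -5/4 + (x*(6 + Z))/4 = -5/4 + x*(6 + Z)/4)
L(n, W) = -6 + W
L(-10, C(-2, -3))*(112 + b) = (-6 + (-5/4 + (3/2)*(-3) + (¼)*(-2)*(-3)))*(112 + 150) = (-6 + (-5/4 - 9/2 + 3/2))*262 = (-6 - 17/4)*262 = -41/4*262 = -5371/2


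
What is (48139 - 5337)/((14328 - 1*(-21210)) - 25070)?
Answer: 21401/5234 ≈ 4.0888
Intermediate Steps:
(48139 - 5337)/((14328 - 1*(-21210)) - 25070) = 42802/((14328 + 21210) - 25070) = 42802/(35538 - 25070) = 42802/10468 = 42802*(1/10468) = 21401/5234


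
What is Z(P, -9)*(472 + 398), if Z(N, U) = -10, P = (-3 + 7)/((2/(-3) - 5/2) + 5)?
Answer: -8700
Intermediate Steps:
P = 24/11 (P = 4/((2*(-1/3) - 5*1/2) + 5) = 4/((-2/3 - 5/2) + 5) = 4/(-19/6 + 5) = 4/(11/6) = 4*(6/11) = 24/11 ≈ 2.1818)
Z(P, -9)*(472 + 398) = -10*(472 + 398) = -10*870 = -8700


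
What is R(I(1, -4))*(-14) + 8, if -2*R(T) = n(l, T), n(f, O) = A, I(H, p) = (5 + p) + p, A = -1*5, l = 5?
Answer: -27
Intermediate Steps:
A = -5
I(H, p) = 5 + 2*p
n(f, O) = -5
R(T) = 5/2 (R(T) = -½*(-5) = 5/2)
R(I(1, -4))*(-14) + 8 = (5/2)*(-14) + 8 = -35 + 8 = -27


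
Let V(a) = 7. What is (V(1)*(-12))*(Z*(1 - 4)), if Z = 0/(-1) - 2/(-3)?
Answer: 168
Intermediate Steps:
Z = 2/3 (Z = 0*(-1) - 2*(-1/3) = 0 + 2/3 = 2/3 ≈ 0.66667)
(V(1)*(-12))*(Z*(1 - 4)) = (7*(-12))*(2*(1 - 4)/3) = -56*(-3) = -84*(-2) = 168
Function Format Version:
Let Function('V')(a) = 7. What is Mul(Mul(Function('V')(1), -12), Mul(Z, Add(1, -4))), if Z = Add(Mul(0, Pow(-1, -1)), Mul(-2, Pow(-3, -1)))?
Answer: 168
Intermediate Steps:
Z = Rational(2, 3) (Z = Add(Mul(0, -1), Mul(-2, Rational(-1, 3))) = Add(0, Rational(2, 3)) = Rational(2, 3) ≈ 0.66667)
Mul(Mul(Function('V')(1), -12), Mul(Z, Add(1, -4))) = Mul(Mul(7, -12), Mul(Rational(2, 3), Add(1, -4))) = Mul(-84, Mul(Rational(2, 3), -3)) = Mul(-84, -2) = 168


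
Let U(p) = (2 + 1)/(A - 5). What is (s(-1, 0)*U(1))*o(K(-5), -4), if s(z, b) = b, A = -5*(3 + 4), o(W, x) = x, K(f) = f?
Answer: 0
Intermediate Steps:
A = -35 (A = -5*7 = -35)
U(p) = -3/40 (U(p) = (2 + 1)/(-35 - 5) = 3/(-40) = 3*(-1/40) = -3/40)
(s(-1, 0)*U(1))*o(K(-5), -4) = (0*(-3/40))*(-4) = 0*(-4) = 0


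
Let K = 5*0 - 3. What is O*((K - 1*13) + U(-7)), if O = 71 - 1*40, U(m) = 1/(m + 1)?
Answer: -3007/6 ≈ -501.17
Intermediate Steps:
K = -3 (K = 0 - 3 = -3)
U(m) = 1/(1 + m)
O = 31 (O = 71 - 40 = 31)
O*((K - 1*13) + U(-7)) = 31*((-3 - 1*13) + 1/(1 - 7)) = 31*((-3 - 13) + 1/(-6)) = 31*(-16 - ⅙) = 31*(-97/6) = -3007/6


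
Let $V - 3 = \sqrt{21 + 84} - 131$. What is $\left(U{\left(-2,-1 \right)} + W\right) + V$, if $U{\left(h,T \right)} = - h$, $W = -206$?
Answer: $-332 + \sqrt{105} \approx -321.75$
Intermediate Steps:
$V = -128 + \sqrt{105}$ ($V = 3 + \left(\sqrt{21 + 84} - 131\right) = 3 - \left(131 - \sqrt{105}\right) = -128 + \sqrt{105} \approx -117.75$)
$\left(U{\left(-2,-1 \right)} + W\right) + V = \left(\left(-1\right) \left(-2\right) - 206\right) - \left(128 - \sqrt{105}\right) = \left(2 - 206\right) - \left(128 - \sqrt{105}\right) = -204 - \left(128 - \sqrt{105}\right) = -332 + \sqrt{105}$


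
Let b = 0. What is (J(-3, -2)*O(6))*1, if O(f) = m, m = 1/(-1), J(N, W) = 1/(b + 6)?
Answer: -⅙ ≈ -0.16667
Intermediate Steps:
J(N, W) = ⅙ (J(N, W) = 1/(0 + 6) = 1/6 = ⅙)
m = -1
O(f) = -1
(J(-3, -2)*O(6))*1 = ((⅙)*(-1))*1 = -⅙*1 = -⅙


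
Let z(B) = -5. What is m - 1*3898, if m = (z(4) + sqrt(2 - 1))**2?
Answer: -3882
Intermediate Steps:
m = 16 (m = (-5 + sqrt(2 - 1))**2 = (-5 + sqrt(1))**2 = (-5 + 1)**2 = (-4)**2 = 16)
m - 1*3898 = 16 - 1*3898 = 16 - 3898 = -3882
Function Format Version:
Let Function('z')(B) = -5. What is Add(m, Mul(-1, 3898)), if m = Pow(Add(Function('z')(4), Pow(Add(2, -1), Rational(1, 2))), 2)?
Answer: -3882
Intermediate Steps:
m = 16 (m = Pow(Add(-5, Pow(Add(2, -1), Rational(1, 2))), 2) = Pow(Add(-5, Pow(1, Rational(1, 2))), 2) = Pow(Add(-5, 1), 2) = Pow(-4, 2) = 16)
Add(m, Mul(-1, 3898)) = Add(16, Mul(-1, 3898)) = Add(16, -3898) = -3882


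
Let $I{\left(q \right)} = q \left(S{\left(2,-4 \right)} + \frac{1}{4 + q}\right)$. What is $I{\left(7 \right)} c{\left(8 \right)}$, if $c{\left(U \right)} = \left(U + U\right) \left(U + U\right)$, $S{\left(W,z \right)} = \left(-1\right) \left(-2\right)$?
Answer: $\frac{41216}{11} \approx 3746.9$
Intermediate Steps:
$S{\left(W,z \right)} = 2$
$I{\left(q \right)} = q \left(2 + \frac{1}{4 + q}\right)$
$c{\left(U \right)} = 4 U^{2}$ ($c{\left(U \right)} = 2 U 2 U = 4 U^{2}$)
$I{\left(7 \right)} c{\left(8 \right)} = \frac{7 \left(9 + 2 \cdot 7\right)}{4 + 7} \cdot 4 \cdot 8^{2} = \frac{7 \left(9 + 14\right)}{11} \cdot 4 \cdot 64 = 7 \cdot \frac{1}{11} \cdot 23 \cdot 256 = \frac{161}{11} \cdot 256 = \frac{41216}{11}$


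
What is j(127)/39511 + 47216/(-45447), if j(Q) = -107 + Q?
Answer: -1864642436/1795656417 ≈ -1.0384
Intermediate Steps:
j(127)/39511 + 47216/(-45447) = (-107 + 127)/39511 + 47216/(-45447) = 20*(1/39511) + 47216*(-1/45447) = 20/39511 - 47216/45447 = -1864642436/1795656417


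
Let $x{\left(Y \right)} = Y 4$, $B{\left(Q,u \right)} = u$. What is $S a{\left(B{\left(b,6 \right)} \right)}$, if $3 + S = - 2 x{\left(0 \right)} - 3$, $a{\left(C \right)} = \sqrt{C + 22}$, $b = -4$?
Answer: $- 12 \sqrt{7} \approx -31.749$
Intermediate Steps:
$x{\left(Y \right)} = 4 Y$
$a{\left(C \right)} = \sqrt{22 + C}$
$S = -6$ ($S = -3 - \left(3 + 2 \cdot 4 \cdot 0\right) = -3 - 3 = -6$)
$S a{\left(B{\left(b,6 \right)} \right)} = - 6 \sqrt{22 + 6} = - 6 \sqrt{28} = - 6 \cdot 2 \sqrt{7} = - 12 \sqrt{7}$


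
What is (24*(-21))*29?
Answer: -14616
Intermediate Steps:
(24*(-21))*29 = -504*29 = -14616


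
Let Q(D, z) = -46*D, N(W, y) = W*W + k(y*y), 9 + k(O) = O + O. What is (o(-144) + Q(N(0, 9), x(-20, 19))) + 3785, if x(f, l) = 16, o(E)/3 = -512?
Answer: -4789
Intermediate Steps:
o(E) = -1536 (o(E) = 3*(-512) = -1536)
k(O) = -9 + 2*O (k(O) = -9 + (O + O) = -9 + 2*O)
N(W, y) = -9 + W² + 2*y² (N(W, y) = W*W + (-9 + 2*(y*y)) = W² + (-9 + 2*y²) = -9 + W² + 2*y²)
(o(-144) + Q(N(0, 9), x(-20, 19))) + 3785 = (-1536 - 46*(-9 + 0² + 2*9²)) + 3785 = (-1536 - 46*(-9 + 0 + 2*81)) + 3785 = (-1536 - 46*(-9 + 0 + 162)) + 3785 = (-1536 - 46*153) + 3785 = (-1536 - 7038) + 3785 = -8574 + 3785 = -4789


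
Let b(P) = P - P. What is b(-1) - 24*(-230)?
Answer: 5520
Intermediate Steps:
b(P) = 0
b(-1) - 24*(-230) = 0 - 24*(-230) = 0 + 5520 = 5520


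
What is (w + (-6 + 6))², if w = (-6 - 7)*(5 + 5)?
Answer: 16900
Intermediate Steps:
w = -130 (w = -13*10 = -130)
(w + (-6 + 6))² = (-130 + (-6 + 6))² = (-130 + 0)² = (-130)² = 16900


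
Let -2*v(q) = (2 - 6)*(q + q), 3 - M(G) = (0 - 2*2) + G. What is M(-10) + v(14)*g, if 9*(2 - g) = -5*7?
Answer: 3121/9 ≈ 346.78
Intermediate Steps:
M(G) = 7 - G (M(G) = 3 - ((0 - 2*2) + G) = 3 - ((0 - 4) + G) = 3 - (-4 + G) = 3 + (4 - G) = 7 - G)
v(q) = 4*q (v(q) = -(2 - 6)*(q + q)/2 = -(-2)*2*q = -(-4)*q = 4*q)
g = 53/9 (g = 2 - (-5)*7/9 = 2 - 1/9*(-35) = 2 + 35/9 = 53/9 ≈ 5.8889)
M(-10) + v(14)*g = (7 - 1*(-10)) + (4*14)*(53/9) = (7 + 10) + 56*(53/9) = 17 + 2968/9 = 3121/9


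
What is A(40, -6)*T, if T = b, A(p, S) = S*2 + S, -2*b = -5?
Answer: -45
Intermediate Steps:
b = 5/2 (b = -½*(-5) = 5/2 ≈ 2.5000)
A(p, S) = 3*S (A(p, S) = 2*S + S = 3*S)
T = 5/2 ≈ 2.5000
A(40, -6)*T = (3*(-6))*(5/2) = -18*5/2 = -45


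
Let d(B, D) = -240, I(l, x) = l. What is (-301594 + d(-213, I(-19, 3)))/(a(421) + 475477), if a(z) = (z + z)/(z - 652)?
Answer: -3669666/5780755 ≈ -0.63481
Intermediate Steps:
a(z) = 2*z/(-652 + z) (a(z) = (2*z)/(-652 + z) = 2*z/(-652 + z))
(-301594 + d(-213, I(-19, 3)))/(a(421) + 475477) = (-301594 - 240)/(2*421/(-652 + 421) + 475477) = -301834/(2*421/(-231) + 475477) = -301834/(2*421*(-1/231) + 475477) = -301834/(-842/231 + 475477) = -301834/109834345/231 = -301834*231/109834345 = -3669666/5780755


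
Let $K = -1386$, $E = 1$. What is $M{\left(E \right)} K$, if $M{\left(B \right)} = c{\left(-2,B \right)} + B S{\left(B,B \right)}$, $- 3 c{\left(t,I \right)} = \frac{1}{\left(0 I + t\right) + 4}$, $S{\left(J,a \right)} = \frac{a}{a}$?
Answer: $-1155$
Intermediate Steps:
$S{\left(J,a \right)} = 1$
$c{\left(t,I \right)} = - \frac{1}{3 \left(4 + t\right)}$ ($c{\left(t,I \right)} = - \frac{1}{3 \left(\left(0 I + t\right) + 4\right)} = - \frac{1}{3 \left(\left(0 + t\right) + 4\right)} = - \frac{1}{3 \left(t + 4\right)} = - \frac{1}{3 \left(4 + t\right)}$)
$M{\left(B \right)} = - \frac{1}{6} + B$ ($M{\left(B \right)} = - \frac{1}{12 + 3 \left(-2\right)} + B 1 = - \frac{1}{12 - 6} + B = - \frac{1}{6} + B$)
$M{\left(E \right)} K = \left(- \frac{1}{6} + 1\right) \left(-1386\right) = \frac{5}{6} \left(-1386\right) = -1155$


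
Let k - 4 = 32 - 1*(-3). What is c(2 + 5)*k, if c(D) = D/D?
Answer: 39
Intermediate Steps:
c(D) = 1
k = 39 (k = 4 + (32 - 1*(-3)) = 4 + (32 + 3) = 4 + 35 = 39)
c(2 + 5)*k = 1*39 = 39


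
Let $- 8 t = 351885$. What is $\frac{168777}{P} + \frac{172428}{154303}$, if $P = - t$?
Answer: $\frac{89672402076}{18098970385} \approx 4.9546$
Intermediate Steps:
$t = - \frac{351885}{8}$ ($t = \left(- \frac{1}{8}\right) 351885 = - \frac{351885}{8} \approx -43986.0$)
$P = \frac{351885}{8}$ ($P = \left(-1\right) \left(- \frac{351885}{8}\right) = \frac{351885}{8} \approx 43986.0$)
$\frac{168777}{P} + \frac{172428}{154303} = \frac{168777}{\frac{351885}{8}} + \frac{172428}{154303} = 168777 \cdot \frac{8}{351885} + 172428 \cdot \frac{1}{154303} = \frac{450072}{117295} + \frac{172428}{154303} = \frac{89672402076}{18098970385}$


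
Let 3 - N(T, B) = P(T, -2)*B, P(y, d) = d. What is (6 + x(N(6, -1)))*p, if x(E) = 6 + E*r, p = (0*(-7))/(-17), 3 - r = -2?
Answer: 0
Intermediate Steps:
r = 5 (r = 3 - 1*(-2) = 3 + 2 = 5)
N(T, B) = 3 + 2*B (N(T, B) = 3 - (-2)*B = 3 + 2*B)
p = 0 (p = 0*(-1/17) = 0)
x(E) = 6 + 5*E (x(E) = 6 + E*5 = 6 + 5*E)
(6 + x(N(6, -1)))*p = (6 + (6 + 5*(3 + 2*(-1))))*0 = (6 + (6 + 5*(3 - 2)))*0 = (6 + (6 + 5*1))*0 = (6 + (6 + 5))*0 = (6 + 11)*0 = 17*0 = 0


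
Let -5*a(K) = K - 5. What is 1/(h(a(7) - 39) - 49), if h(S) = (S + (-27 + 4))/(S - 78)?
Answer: -587/28451 ≈ -0.020632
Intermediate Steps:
a(K) = 1 - K/5 (a(K) = -(K - 5)/5 = -(-5 + K)/5 = 1 - K/5)
h(S) = (-23 + S)/(-78 + S) (h(S) = (S - 23)/(-78 + S) = (-23 + S)/(-78 + S))
1/(h(a(7) - 39) - 49) = 1/((-23 + ((1 - ⅕*7) - 39))/(-78 + ((1 - ⅕*7) - 39)) - 49) = 1/((-23 + ((1 - 7/5) - 39))/(-78 + ((1 - 7/5) - 39)) - 49) = 1/((-23 + (-⅖ - 39))/(-78 + (-⅖ - 39)) - 49) = 1/((-23 - 197/5)/(-78 - 197/5) - 49) = 1/(-312/5/(-587/5) - 49) = 1/(-5/587*(-312/5) - 49) = 1/(312/587 - 49) = 1/(-28451/587) = -587/28451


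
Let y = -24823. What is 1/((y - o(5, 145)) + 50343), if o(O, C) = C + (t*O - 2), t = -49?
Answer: 1/25622 ≈ 3.9029e-5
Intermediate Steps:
o(O, C) = -2 + C - 49*O (o(O, C) = C + (-49*O - 2) = C + (-2 - 49*O) = -2 + C - 49*O)
1/((y - o(5, 145)) + 50343) = 1/((-24823 - (-2 + 145 - 49*5)) + 50343) = 1/((-24823 - (-2 + 145 - 245)) + 50343) = 1/((-24823 - 1*(-102)) + 50343) = 1/((-24823 + 102) + 50343) = 1/(-24721 + 50343) = 1/25622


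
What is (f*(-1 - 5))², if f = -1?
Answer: 36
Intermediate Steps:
(f*(-1 - 5))² = (-(-1 - 5))² = (-1*(-6))² = 6² = 36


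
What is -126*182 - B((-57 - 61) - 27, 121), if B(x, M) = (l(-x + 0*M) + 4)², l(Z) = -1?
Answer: -22941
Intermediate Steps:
B(x, M) = 9 (B(x, M) = (-1 + 4)² = 3² = 9)
-126*182 - B((-57 - 61) - 27, 121) = -126*182 - 1*9 = -22932 - 9 = -22941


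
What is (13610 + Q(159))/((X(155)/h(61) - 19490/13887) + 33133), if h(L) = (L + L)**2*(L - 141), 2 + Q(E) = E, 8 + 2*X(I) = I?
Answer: 455289245573760/1095696924551251 ≈ 0.41552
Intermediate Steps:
X(I) = -4 + I/2
Q(E) = -2 + E
h(L) = 4*L**2*(-141 + L) (h(L) = (2*L)**2*(-141 + L) = (4*L**2)*(-141 + L) = 4*L**2*(-141 + L))
(13610 + Q(159))/((X(155)/h(61) - 19490/13887) + 33133) = (13610 + (-2 + 159))/(((-4 + (1/2)*155)/((4*61**2*(-141 + 61))) - 19490/13887) + 33133) = (13610 + 157)/(((-4 + 155/2)/((4*3721*(-80))) - 19490*1/13887) + 33133) = 13767/(((147/2)/(-1190720) - 19490/13887) + 33133) = 13767/(((147/2)*(-1/1190720) - 19490/13887) + 33133) = 13767/((-147/2381440 - 19490/13887) + 33133) = 13767/(-46416306989/33071057280 + 33133) = 13767/(1095696924551251/33071057280) = 13767*(33071057280/1095696924551251) = 455289245573760/1095696924551251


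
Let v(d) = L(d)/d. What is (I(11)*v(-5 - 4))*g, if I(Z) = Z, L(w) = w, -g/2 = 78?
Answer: -1716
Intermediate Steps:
g = -156 (g = -2*78 = -156)
v(d) = 1 (v(d) = d/d = 1)
(I(11)*v(-5 - 4))*g = (11*1)*(-156) = 11*(-156) = -1716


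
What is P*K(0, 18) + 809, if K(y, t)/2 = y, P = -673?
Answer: 809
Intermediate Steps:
K(y, t) = 2*y
P*K(0, 18) + 809 = -1346*0 + 809 = -673*0 + 809 = 0 + 809 = 809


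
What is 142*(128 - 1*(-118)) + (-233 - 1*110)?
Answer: 34589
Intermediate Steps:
142*(128 - 1*(-118)) + (-233 - 1*110) = 142*(128 + 118) + (-233 - 110) = 142*246 - 343 = 34932 - 343 = 34589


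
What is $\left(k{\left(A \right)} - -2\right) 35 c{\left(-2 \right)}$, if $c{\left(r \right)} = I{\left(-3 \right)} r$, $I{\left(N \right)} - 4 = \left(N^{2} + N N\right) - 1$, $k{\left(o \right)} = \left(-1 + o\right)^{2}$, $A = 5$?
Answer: $-26460$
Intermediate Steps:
$I{\left(N \right)} = 3 + 2 N^{2}$ ($I{\left(N \right)} = 4 - \left(1 - N^{2} - N N\right) = 4 + \left(\left(N^{2} + N^{2}\right) - 1\right) = 4 + \left(2 N^{2} - 1\right) = 4 + \left(-1 + 2 N^{2}\right) = 3 + 2 N^{2}$)
$c{\left(r \right)} = 21 r$ ($c{\left(r \right)} = \left(3 + 2 \left(-3\right)^{2}\right) r = \left(3 + 2 \cdot 9\right) r = \left(3 + 18\right) r = 21 r$)
$\left(k{\left(A \right)} - -2\right) 35 c{\left(-2 \right)} = \left(\left(-1 + 5\right)^{2} - -2\right) 35 \cdot 21 \left(-2\right) = \left(4^{2} + 2\right) 35 \left(-42\right) = \left(16 + 2\right) 35 \left(-42\right) = 18 \cdot 35 \left(-42\right) = 630 \left(-42\right) = -26460$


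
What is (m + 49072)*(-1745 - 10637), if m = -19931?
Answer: -360823862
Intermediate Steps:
(m + 49072)*(-1745 - 10637) = (-19931 + 49072)*(-1745 - 10637) = 29141*(-12382) = -360823862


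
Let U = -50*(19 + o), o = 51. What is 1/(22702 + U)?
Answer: 1/19202 ≈ 5.2078e-5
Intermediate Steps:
U = -3500 (U = -50*(19 + 51) = -50*70 = -3500)
1/(22702 + U) = 1/(22702 - 3500) = 1/19202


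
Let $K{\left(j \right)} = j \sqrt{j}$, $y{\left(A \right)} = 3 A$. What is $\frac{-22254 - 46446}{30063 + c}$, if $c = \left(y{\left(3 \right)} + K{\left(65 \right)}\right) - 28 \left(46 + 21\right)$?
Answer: $- \frac{1937065200}{794739791} + \frac{4465500 \sqrt{65}}{794739791} \approx -2.3921$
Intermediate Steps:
$K{\left(j \right)} = j^{\frac{3}{2}}$
$c = -1867 + 65 \sqrt{65}$ ($c = \left(3 \cdot 3 + 65^{\frac{3}{2}}\right) - 28 \left(46 + 21\right) = \left(9 + 65 \sqrt{65}\right) - 1876 = -1867 + 65 \sqrt{65} \approx -1343.0$)
$\frac{-22254 - 46446}{30063 + c} = \frac{-22254 - 46446}{30063 - \left(1867 - 65 \sqrt{65}\right)} = - \frac{68700}{28196 + 65 \sqrt{65}}$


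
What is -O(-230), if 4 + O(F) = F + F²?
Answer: -52666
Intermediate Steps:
O(F) = -4 + F + F² (O(F) = -4 + (F + F²) = -4 + F + F²)
-O(-230) = -(-4 - 230 + (-230)²) = -(-4 - 230 + 52900) = -1*52666 = -52666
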